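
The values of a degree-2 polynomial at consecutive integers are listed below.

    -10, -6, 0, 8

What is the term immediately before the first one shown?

-12

4, 6, 8
2, 2
The second differences are constant at 2.
Work back: 4 − 2 = 2;  -10 − 2 = -12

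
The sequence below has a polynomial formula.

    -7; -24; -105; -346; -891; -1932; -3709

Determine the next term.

First differences: -17, -81, -241, -545, -1041, -1777
Second differences: -64, -160, -304, -496, -736
Third differences: -96, -144, -192, -240
Fourth differences: -48, -48, -48
Fourth differences constant at -48.
-240 − 48 = -288;  -736 − 288 = -1024;  -1777 − 1024 = -2801;  -3709 − 2801 = -6510

-6510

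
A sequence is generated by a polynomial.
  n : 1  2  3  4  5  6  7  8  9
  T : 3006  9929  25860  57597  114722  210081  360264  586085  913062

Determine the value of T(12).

D1: 6923 , 15931 , 31737 , 57125 , 95359 , 150183 , 225821 , 326977
D2: 9008 , 15806 , 25388 , 38234 , 54824 , 75638 , 101156
D3: 6798 , 9582 , 12846 , 16590 , 20814 , 25518
D4: 2784 , 3264 , 3744 , 4224 , 4704
D5: 480 , 480 , 480 , 480
Constant fifth difference = 480, so extend:
4704 + 480 = 5184;  25518 + 5184 = 30702;  101156 + 30702 = 131858;  326977 + 131858 = 458835;  913062 + 458835 = 1371897
5184 + 480 = 5664;  30702 + 5664 = 36366;  131858 + 36366 = 168224;  458835 + 168224 = 627059;  1371897 + 627059 = 1998956
5664 + 480 = 6144;  36366 + 6144 = 42510;  168224 + 42510 = 210734;  627059 + 210734 = 837793;  1998956 + 837793 = 2836749

2836749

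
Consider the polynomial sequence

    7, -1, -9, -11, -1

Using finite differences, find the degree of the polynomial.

3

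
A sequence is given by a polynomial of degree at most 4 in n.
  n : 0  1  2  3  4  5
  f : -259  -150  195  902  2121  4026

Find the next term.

6815

109, 345, 707, 1219, 1905
236, 362, 512, 686
126, 150, 174
24, 24
Constant fourth difference = 24, so extend:
174 + 24 = 198;  686 + 198 = 884;  1905 + 884 = 2789;  4026 + 2789 = 6815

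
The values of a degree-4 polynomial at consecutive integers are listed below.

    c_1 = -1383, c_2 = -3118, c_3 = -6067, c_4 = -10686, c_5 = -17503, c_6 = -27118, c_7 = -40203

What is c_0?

-478

First differences: -1735, -2949, -4619, -6817, -9615, -13085
Second differences: -1214, -1670, -2198, -2798, -3470
Third differences: -456, -528, -600, -672
Fourth differences: -72, -72, -72
The fourth differences are constant at -72.
Work back: -456 + 72 = -384;  -1214 + 384 = -830;  -1735 + 830 = -905;  -1383 + 905 = -478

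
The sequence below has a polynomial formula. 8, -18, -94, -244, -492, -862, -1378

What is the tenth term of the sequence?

D1: -26, -76, -150, -248, -370, -516
D2: -50, -74, -98, -122, -146
D3: -24, -24, -24, -24
Third differences constant at -24.
-146 − 24 = -170;  -516 − 170 = -686;  -1378 − 686 = -2064
-170 − 24 = -194;  -686 − 194 = -880;  -2064 − 880 = -2944
-194 − 24 = -218;  -880 − 218 = -1098;  -2944 − 1098 = -4042

-4042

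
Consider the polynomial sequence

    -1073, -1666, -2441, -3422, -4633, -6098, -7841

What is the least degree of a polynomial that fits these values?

3

First differences: -593, -775, -981, -1211, -1465, -1743
Second differences: -182, -206, -230, -254, -278
Third differences: -24, -24, -24, -24
The third differences are constant, so the polynomial has degree 3.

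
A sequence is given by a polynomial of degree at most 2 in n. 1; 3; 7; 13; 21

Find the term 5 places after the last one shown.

2, 4, 6, 8
2, 2, 2
Constant second difference = 2, so extend:
8 + 2 = 10;  21 + 10 = 31
10 + 2 = 12;  31 + 12 = 43
12 + 2 = 14;  43 + 14 = 57
14 + 2 = 16;  57 + 16 = 73
16 + 2 = 18;  73 + 18 = 91

91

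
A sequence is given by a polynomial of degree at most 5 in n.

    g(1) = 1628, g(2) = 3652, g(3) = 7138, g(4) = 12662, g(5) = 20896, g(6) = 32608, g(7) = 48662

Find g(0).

586

First differences: 2024  3486  5524  8234  11712  16054
Second differences: 1462  2038  2710  3478  4342
Third differences: 576  672  768  864
Fourth differences: 96  96  96
The fourth differences are constant at 96.
Work back: 576 − 96 = 480;  1462 − 480 = 982;  2024 − 982 = 1042;  1628 − 1042 = 586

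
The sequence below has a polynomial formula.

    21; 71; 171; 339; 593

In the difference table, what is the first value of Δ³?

First differences: 50, 100, 168, 254
Second differences: 50, 68, 86
Third differences: 18, 18

18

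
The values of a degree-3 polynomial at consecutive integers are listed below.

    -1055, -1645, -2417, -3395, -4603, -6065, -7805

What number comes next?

D1: -590 , -772 , -978 , -1208 , -1462 , -1740
D2: -182 , -206 , -230 , -254 , -278
D3: -24 , -24 , -24 , -24
Constant third difference = -24, so extend:
-278 − 24 = -302;  -1740 − 302 = -2042;  -7805 − 2042 = -9847

-9847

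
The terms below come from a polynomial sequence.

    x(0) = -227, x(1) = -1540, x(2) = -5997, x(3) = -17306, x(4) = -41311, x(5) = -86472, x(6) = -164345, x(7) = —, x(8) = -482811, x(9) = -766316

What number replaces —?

Using the first 7 terms:
First differences: -1313, -4457, -11309, -24005, -45161, -77873
Second differences: -3144, -6852, -12696, -21156, -32712
Third differences: -3708, -5844, -8460, -11556
Fourth differences: -2136, -2616, -3096
Fifth differences: -480, -480
Constant fifth difference = -480.
Extend forward: -3096 − 480 = -3576;  -11556 − 3576 = -15132;  -32712 − 15132 = -47844;  -77873 − 47844 = -125717;  -164345 − 125717 = -290062

-290062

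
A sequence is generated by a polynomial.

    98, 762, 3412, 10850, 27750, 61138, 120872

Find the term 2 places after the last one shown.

375850

First differences: 664  2650  7438  16900  33388  59734
Second differences: 1986  4788  9462  16488  26346
Third differences: 2802  4674  7026  9858
Fourth differences: 1872  2352  2832
Fifth differences: 480  480
The fifth differences are constant (480).
2832 + 480 = 3312;  9858 + 3312 = 13170;  26346 + 13170 = 39516;  59734 + 39516 = 99250;  120872 + 99250 = 220122
3312 + 480 = 3792;  13170 + 3792 = 16962;  39516 + 16962 = 56478;  99250 + 56478 = 155728;  220122 + 155728 = 375850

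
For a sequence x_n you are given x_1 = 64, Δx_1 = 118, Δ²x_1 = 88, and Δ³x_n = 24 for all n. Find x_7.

Build the table forward from the leading diagonal:
D3: 24  24  24  24  24  24  24
D2: 88  112  136  160  184  208  232
D1: 118  206  318  454  614  798  1006
x: 64  182  388  706  1160  1774  2572

2572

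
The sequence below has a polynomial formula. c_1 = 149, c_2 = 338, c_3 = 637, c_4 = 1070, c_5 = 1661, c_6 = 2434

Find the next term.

D1: 189 , 299 , 433 , 591 , 773
D2: 110 , 134 , 158 , 182
D3: 24 , 24 , 24
Constant third difference = 24, so extend:
182 + 24 = 206;  773 + 206 = 979;  2434 + 979 = 3413

3413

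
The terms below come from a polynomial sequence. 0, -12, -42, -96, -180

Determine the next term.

-300

Δ: -12  -30  -54  -84
Δ²: -18  -24  -30
Δ³: -6  -6
Constant third difference = -6, so extend:
-30 − 6 = -36;  -84 − 36 = -120;  -180 − 120 = -300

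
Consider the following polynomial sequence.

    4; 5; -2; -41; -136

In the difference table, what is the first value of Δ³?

-24

D1: 1, -7, -39, -95
D2: -8, -32, -56
D3: -24, -24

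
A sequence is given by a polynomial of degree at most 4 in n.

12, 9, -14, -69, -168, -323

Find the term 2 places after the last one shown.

-849

Δ: -3 , -23 , -55 , -99 , -155
Δ²: -20 , -32 , -44 , -56
Δ³: -12 , -12 , -12
The third differences are constant (-12).
-56 − 12 = -68;  -155 − 68 = -223;  -323 − 223 = -546
-68 − 12 = -80;  -223 − 80 = -303;  -546 − 303 = -849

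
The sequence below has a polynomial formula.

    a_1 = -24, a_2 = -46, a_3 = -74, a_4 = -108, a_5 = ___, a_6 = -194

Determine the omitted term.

Using the first 4 terms:
D1: -22  -28  -34
D2: -6  -6
Constant second difference = -6.
Extend forward: -34 − 6 = -40;  -108 − 40 = -148

-148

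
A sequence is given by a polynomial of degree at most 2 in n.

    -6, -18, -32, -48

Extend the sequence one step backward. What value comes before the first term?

4

-12  -14  -16
-2  -2
The second differences are constant at -2.
Work back: -12 + 2 = -10;  -6 + 10 = 4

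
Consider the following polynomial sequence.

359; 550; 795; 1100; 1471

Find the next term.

1914

D1: 191 , 245 , 305 , 371
D2: 54 , 60 , 66
D3: 6 , 6
The third differences are constant (6).
66 + 6 = 72;  371 + 72 = 443;  1471 + 443 = 1914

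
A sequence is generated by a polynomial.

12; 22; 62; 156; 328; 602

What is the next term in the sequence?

First differences: 10, 40, 94, 172, 274
Second differences: 30, 54, 78, 102
Third differences: 24, 24, 24
The third differences are constant (24).
102 + 24 = 126;  274 + 126 = 400;  602 + 400 = 1002

1002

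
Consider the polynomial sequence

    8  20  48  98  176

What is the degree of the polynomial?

D1: 12, 28, 50, 78
D2: 16, 22, 28
D3: 6, 6
The third differences are constant, so the polynomial has degree 3.

3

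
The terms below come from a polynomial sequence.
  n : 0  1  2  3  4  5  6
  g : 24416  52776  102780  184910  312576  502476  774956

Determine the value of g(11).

Δ: 28360, 50004, 82130, 127666, 189900, 272480
Δ²: 21644, 32126, 45536, 62234, 82580
Δ³: 10482, 13410, 16698, 20346
Δ⁴: 2928, 3288, 3648
Δ⁵: 360, 360
The fifth differences are constant (360).
3648 + 360 = 4008;  20346 + 4008 = 24354;  82580 + 24354 = 106934;  272480 + 106934 = 379414;  774956 + 379414 = 1154370
4008 + 360 = 4368;  24354 + 4368 = 28722;  106934 + 28722 = 135656;  379414 + 135656 = 515070;  1154370 + 515070 = 1669440
4368 + 360 = 4728;  28722 + 4728 = 33450;  135656 + 33450 = 169106;  515070 + 169106 = 684176;  1669440 + 684176 = 2353616
4728 + 360 = 5088;  33450 + 5088 = 38538;  169106 + 38538 = 207644;  684176 + 207644 = 891820;  2353616 + 891820 = 3245436
5088 + 360 = 5448;  38538 + 5448 = 43986;  207644 + 43986 = 251630;  891820 + 251630 = 1143450;  3245436 + 1143450 = 4388886

4388886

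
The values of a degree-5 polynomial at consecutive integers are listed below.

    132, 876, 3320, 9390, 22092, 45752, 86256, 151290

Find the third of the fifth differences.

240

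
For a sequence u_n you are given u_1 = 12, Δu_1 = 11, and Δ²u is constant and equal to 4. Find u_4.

Build the table forward from the leading diagonal:
Δ²: 4  4  4  4
Δ: 11  15  19  23
u: 12  23  38  57

57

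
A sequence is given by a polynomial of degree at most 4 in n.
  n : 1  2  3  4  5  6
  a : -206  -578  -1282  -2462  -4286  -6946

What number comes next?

-10658

D1: -372  -704  -1180  -1824  -2660
D2: -332  -476  -644  -836
D3: -144  -168  -192
D4: -24  -24
Fourth differences constant at -24.
-192 − 24 = -216;  -836 − 216 = -1052;  -2660 − 1052 = -3712;  -6946 − 3712 = -10658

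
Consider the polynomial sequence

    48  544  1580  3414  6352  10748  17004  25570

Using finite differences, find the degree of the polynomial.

4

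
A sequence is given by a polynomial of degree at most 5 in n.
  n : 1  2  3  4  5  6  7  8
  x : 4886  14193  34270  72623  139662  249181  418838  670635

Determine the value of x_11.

First differences: 9307, 20077, 38353, 67039, 109519, 169657, 251797
Second differences: 10770, 18276, 28686, 42480, 60138, 82140
Third differences: 7506, 10410, 13794, 17658, 22002
Fourth differences: 2904, 3384, 3864, 4344
Fifth differences: 480, 480, 480
Fifth differences constant at 480.
4344 + 480 = 4824;  22002 + 4824 = 26826;  82140 + 26826 = 108966;  251797 + 108966 = 360763;  670635 + 360763 = 1031398
4824 + 480 = 5304;  26826 + 5304 = 32130;  108966 + 32130 = 141096;  360763 + 141096 = 501859;  1031398 + 501859 = 1533257
5304 + 480 = 5784;  32130 + 5784 = 37914;  141096 + 37914 = 179010;  501859 + 179010 = 680869;  1533257 + 680869 = 2214126

2214126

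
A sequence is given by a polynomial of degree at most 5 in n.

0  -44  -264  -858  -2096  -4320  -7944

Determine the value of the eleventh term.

-47240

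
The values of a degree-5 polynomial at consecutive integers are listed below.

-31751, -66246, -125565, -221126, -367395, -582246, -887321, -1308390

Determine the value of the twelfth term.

-4832646

Δ: -34495, -59319, -95561, -146269, -214851, -305075, -421069
Δ²: -24824, -36242, -50708, -68582, -90224, -115994
Δ³: -11418, -14466, -17874, -21642, -25770
Δ⁴: -3048, -3408, -3768, -4128
Δ⁵: -360, -360, -360
Constant fifth difference = -360, so extend:
-4128 − 360 = -4488;  -25770 − 4488 = -30258;  -115994 − 30258 = -146252;  -421069 − 146252 = -567321;  -1308390 − 567321 = -1875711
-4488 − 360 = -4848;  -30258 − 4848 = -35106;  -146252 − 35106 = -181358;  -567321 − 181358 = -748679;  -1875711 − 748679 = -2624390
-4848 − 360 = -5208;  -35106 − 5208 = -40314;  -181358 − 40314 = -221672;  -748679 − 221672 = -970351;  -2624390 − 970351 = -3594741
-5208 − 360 = -5568;  -40314 − 5568 = -45882;  -221672 − 45882 = -267554;  -970351 − 267554 = -1237905;  -3594741 − 1237905 = -4832646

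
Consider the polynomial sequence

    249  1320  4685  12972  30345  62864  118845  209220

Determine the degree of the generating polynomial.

D1: 1071, 3365, 8287, 17373, 32519, 55981, 90375
D2: 2294, 4922, 9086, 15146, 23462, 34394
D3: 2628, 4164, 6060, 8316, 10932
D4: 1536, 1896, 2256, 2616
D5: 360, 360, 360
The fifth differences are constant, so the polynomial has degree 5.

5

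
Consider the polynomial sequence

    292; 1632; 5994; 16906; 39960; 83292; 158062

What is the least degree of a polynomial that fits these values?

5

D1: 1340, 4362, 10912, 23054, 43332, 74770
D2: 3022, 6550, 12142, 20278, 31438
D3: 3528, 5592, 8136, 11160
D4: 2064, 2544, 3024
D5: 480, 480
The fifth differences are constant, so the polynomial has degree 5.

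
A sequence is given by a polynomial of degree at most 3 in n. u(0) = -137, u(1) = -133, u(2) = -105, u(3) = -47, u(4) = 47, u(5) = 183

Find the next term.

367

First differences: 4, 28, 58, 94, 136
Second differences: 24, 30, 36, 42
Third differences: 6, 6, 6
The third differences are constant (6).
42 + 6 = 48;  136 + 48 = 184;  183 + 184 = 367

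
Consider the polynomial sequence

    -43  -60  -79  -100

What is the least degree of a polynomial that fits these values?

2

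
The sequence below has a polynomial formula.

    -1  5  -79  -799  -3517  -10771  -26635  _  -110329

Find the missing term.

-57079

Using the first 7 terms:
D1: 6, -84, -720, -2718, -7254, -15864
D2: -90, -636, -1998, -4536, -8610
D3: -546, -1362, -2538, -4074
D4: -816, -1176, -1536
D5: -360, -360
Constant fifth difference = -360.
Extend forward: -1536 − 360 = -1896;  -4074 − 1896 = -5970;  -8610 − 5970 = -14580;  -15864 − 14580 = -30444;  -26635 − 30444 = -57079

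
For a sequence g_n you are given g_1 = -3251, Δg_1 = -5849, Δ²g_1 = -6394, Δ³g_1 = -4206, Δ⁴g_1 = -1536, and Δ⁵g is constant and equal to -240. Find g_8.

Build the table forward from the leading diagonal:
D5: -240, -240, -240, -240, -240, -240, -240, -240
D4: -1536, -1776, -2016, -2256, -2496, -2736, -2976, -3216
D3: -4206, -5742, -7518, -9534, -11790, -14286, -17022, -19998
D2: -6394, -10600, -16342, -23860, -33394, -45184, -59470, -76492
D1: -5849, -12243, -22843, -39185, -63045, -96439, -141623, -201093
g: -3251, -9100, -21343, -44186, -83371, -146416, -242855, -384478

-384478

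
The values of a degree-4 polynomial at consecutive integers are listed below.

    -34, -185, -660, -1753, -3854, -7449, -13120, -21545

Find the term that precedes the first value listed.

-9

D1: -151  -475  -1093  -2101  -3595  -5671  -8425
D2: -324  -618  -1008  -1494  -2076  -2754
D3: -294  -390  -486  -582  -678
D4: -96  -96  -96  -96
The fourth differences are constant at -96.
Work back: -294 + 96 = -198;  -324 + 198 = -126;  -151 + 126 = -25;  -34 + 25 = -9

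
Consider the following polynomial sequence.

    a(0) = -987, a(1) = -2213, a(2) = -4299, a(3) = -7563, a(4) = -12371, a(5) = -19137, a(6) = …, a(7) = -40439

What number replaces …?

-28323

Using the first 6 terms:
D1: -1226, -2086, -3264, -4808, -6766
D2: -860, -1178, -1544, -1958
D3: -318, -366, -414
D4: -48, -48
Constant fourth difference = -48.
Extend forward: -414 − 48 = -462;  -1958 − 462 = -2420;  -6766 − 2420 = -9186;  -19137 − 9186 = -28323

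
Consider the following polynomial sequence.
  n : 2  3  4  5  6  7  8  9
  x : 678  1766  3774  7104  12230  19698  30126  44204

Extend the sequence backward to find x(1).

D1: 1088  2008  3330  5126  7468  10428  14078
D2: 920  1322  1796  2342  2960  3650
D3: 402  474  546  618  690
D4: 72  72  72  72
The fourth differences are constant at 72.
Work back: 402 − 72 = 330;  920 − 330 = 590;  1088 − 590 = 498;  678 − 498 = 180

180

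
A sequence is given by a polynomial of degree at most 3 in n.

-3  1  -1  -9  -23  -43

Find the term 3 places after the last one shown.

First differences: 4  -2  -8  -14  -20
Second differences: -6  -6  -6  -6
Constant second difference = -6, so extend:
-20 − 6 = -26;  -43 − 26 = -69
-26 − 6 = -32;  -69 − 32 = -101
-32 − 6 = -38;  -101 − 38 = -139

-139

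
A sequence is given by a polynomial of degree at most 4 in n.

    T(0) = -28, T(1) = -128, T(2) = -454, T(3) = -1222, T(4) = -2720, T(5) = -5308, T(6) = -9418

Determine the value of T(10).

-52238

-100, -326, -768, -1498, -2588, -4110
-226, -442, -730, -1090, -1522
-216, -288, -360, -432
-72, -72, -72
The fourth differences are constant (-72).
-432 − 72 = -504;  -1522 − 504 = -2026;  -4110 − 2026 = -6136;  -9418 − 6136 = -15554
-504 − 72 = -576;  -2026 − 576 = -2602;  -6136 − 2602 = -8738;  -15554 − 8738 = -24292
-576 − 72 = -648;  -2602 − 648 = -3250;  -8738 − 3250 = -11988;  -24292 − 11988 = -36280
-648 − 72 = -720;  -3250 − 720 = -3970;  -11988 − 3970 = -15958;  -36280 − 15958 = -52238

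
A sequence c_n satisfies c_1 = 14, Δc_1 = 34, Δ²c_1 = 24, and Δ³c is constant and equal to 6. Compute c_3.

106

Build the table forward from the leading diagonal:
D3: 6, 6, 6
D2: 24, 30, 36
D1: 34, 58, 88
c: 14, 48, 106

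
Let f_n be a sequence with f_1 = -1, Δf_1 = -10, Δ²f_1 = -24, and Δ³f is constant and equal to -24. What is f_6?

Build the table forward from the leading diagonal:
Δ³: -24  -24  -24  -24  -24  -24
Δ²: -24  -48  -72  -96  -120  -144
Δ: -10  -34  -82  -154  -250  -370
f: -1  -11  -45  -127  -281  -531

-531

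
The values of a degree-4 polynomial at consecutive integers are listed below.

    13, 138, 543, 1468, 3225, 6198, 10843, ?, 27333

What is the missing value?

Using the first 7 terms:
Δ: 125, 405, 925, 1757, 2973, 4645
Δ²: 280, 520, 832, 1216, 1672
Δ³: 240, 312, 384, 456
Δ⁴: 72, 72, 72
Constant fourth difference = 72.
Extend forward: 456 + 72 = 528;  1672 + 528 = 2200;  4645 + 2200 = 6845;  10843 + 6845 = 17688

17688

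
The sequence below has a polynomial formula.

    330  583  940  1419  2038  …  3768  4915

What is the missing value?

Using the first 5 terms:
253  357  479  619
104  122  140
18  18
Constant third difference = 18.
Extend forward: 140 + 18 = 158;  619 + 158 = 777;  2038 + 777 = 2815

2815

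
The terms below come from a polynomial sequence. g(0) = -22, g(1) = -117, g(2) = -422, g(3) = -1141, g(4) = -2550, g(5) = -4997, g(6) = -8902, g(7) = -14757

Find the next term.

-23126

-95 , -305 , -719 , -1409 , -2447 , -3905 , -5855
-210 , -414 , -690 , -1038 , -1458 , -1950
-204 , -276 , -348 , -420 , -492
-72 , -72 , -72 , -72
Fourth differences constant at -72.
-492 − 72 = -564;  -1950 − 564 = -2514;  -5855 − 2514 = -8369;  -14757 − 8369 = -23126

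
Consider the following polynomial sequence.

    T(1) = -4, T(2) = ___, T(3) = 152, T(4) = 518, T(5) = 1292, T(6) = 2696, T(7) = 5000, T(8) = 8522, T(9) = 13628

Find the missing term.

20

Using the last 7 terms:
366  774  1404  2304  3522  5106
408  630  900  1218  1584
222  270  318  366
48  48  48
Constant fourth difference = 48.
Extend backward: 222 − 48 = 174;  408 − 174 = 234;  366 − 234 = 132;  152 − 132 = 20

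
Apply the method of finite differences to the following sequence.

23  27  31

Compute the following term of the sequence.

35

4, 4
Constant first difference = 4, so extend:
31 + 4 = 35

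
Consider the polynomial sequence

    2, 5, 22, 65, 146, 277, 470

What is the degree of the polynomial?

3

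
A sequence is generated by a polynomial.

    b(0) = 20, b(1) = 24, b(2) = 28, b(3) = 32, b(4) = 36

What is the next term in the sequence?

4, 4, 4, 4
Constant first difference = 4, so extend:
36 + 4 = 40

40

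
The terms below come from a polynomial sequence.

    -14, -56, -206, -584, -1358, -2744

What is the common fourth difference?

-48

D1: -42, -150, -378, -774, -1386
D2: -108, -228, -396, -612
D3: -120, -168, -216
D4: -48, -48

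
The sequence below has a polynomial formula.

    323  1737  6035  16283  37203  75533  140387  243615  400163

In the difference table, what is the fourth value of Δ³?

D1: 1414, 4298, 10248, 20920, 38330, 64854, 103228, 156548
D2: 2884, 5950, 10672, 17410, 26524, 38374, 53320
D3: 3066, 4722, 6738, 9114, 11850, 14946
D4: 1656, 2016, 2376, 2736, 3096
D5: 360, 360, 360, 360

9114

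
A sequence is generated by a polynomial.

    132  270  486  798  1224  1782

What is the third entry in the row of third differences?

Δ: 138, 216, 312, 426, 558
Δ²: 78, 96, 114, 132
Δ³: 18, 18, 18

18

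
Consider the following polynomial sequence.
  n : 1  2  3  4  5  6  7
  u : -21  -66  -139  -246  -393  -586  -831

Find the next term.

-1134

D1: -45  -73  -107  -147  -193  -245
D2: -28  -34  -40  -46  -52
D3: -6  -6  -6  -6
The third differences are constant (-6).
-52 − 6 = -58;  -245 − 58 = -303;  -831 − 303 = -1134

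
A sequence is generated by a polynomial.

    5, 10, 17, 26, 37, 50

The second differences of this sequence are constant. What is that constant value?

2

D1: 5, 7, 9, 11, 13
D2: 2, 2, 2, 2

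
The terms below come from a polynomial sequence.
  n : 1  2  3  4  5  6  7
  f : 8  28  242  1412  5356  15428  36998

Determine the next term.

77932

20  214  1170  3944  10072  21570
194  956  2774  6128  11498
762  1818  3354  5370
1056  1536  2016
480  480
Fifth differences constant at 480.
2016 + 480 = 2496;  5370 + 2496 = 7866;  11498 + 7866 = 19364;  21570 + 19364 = 40934;  36998 + 40934 = 77932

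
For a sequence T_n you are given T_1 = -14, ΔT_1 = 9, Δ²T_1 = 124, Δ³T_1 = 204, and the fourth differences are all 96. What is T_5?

Build the table forward from the leading diagonal:
Fourth differences: 96  96  96  96  96
Third differences: 204  300  396  492  588
Second differences: 124  328  628  1024  1516
First differences: 9  133  461  1089  2113
T: -14  -5  128  589  1678

1678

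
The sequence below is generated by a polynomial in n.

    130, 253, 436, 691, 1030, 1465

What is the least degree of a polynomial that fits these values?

First differences: 123, 183, 255, 339, 435
Second differences: 60, 72, 84, 96
Third differences: 12, 12, 12
The third differences are constant, so the polynomial has degree 3.

3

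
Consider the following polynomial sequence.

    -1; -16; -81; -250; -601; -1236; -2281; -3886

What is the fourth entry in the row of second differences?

-284

Δ: -15, -65, -169, -351, -635, -1045, -1605
Δ²: -50, -104, -182, -284, -410, -560
Δ³: -54, -78, -102, -126, -150
Δ⁴: -24, -24, -24, -24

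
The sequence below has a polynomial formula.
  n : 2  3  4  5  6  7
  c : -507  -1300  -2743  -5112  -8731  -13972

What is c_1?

-136

D1: -793, -1443, -2369, -3619, -5241
D2: -650, -926, -1250, -1622
D3: -276, -324, -372
D4: -48, -48
The fourth differences are constant at -48.
Work back: -276 + 48 = -228;  -650 + 228 = -422;  -793 + 422 = -371;  -507 + 371 = -136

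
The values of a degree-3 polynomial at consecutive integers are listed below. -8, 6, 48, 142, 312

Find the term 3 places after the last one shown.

1518

Δ: 14, 42, 94, 170
Δ²: 28, 52, 76
Δ³: 24, 24
The third differences are constant (24).
76 + 24 = 100;  170 + 100 = 270;  312 + 270 = 582
100 + 24 = 124;  270 + 124 = 394;  582 + 394 = 976
124 + 24 = 148;  394 + 148 = 542;  976 + 542 = 1518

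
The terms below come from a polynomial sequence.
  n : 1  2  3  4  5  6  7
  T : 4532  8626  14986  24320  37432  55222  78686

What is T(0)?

2092

4094, 6360, 9334, 13112, 17790, 23464
2266, 2974, 3778, 4678, 5674
708, 804, 900, 996
96, 96, 96
The fourth differences are constant at 96.
Work back: 708 − 96 = 612;  2266 − 612 = 1654;  4094 − 1654 = 2440;  4532 − 2440 = 2092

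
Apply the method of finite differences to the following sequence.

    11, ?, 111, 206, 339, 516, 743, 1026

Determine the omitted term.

48

Using the last 6 terms:
D1: 95  133  177  227  283
D2: 38  44  50  56
D3: 6  6  6
Constant third difference = 6.
Extend backward: 38 − 6 = 32;  95 − 32 = 63;  111 − 63 = 48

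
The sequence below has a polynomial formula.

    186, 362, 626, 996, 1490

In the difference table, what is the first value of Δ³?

18

D1: 176, 264, 370, 494
D2: 88, 106, 124
D3: 18, 18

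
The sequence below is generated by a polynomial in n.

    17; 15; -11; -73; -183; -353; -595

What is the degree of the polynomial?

D1: -2, -26, -62, -110, -170, -242
D2: -24, -36, -48, -60, -72
D3: -12, -12, -12, -12
The third differences are constant, so the polynomial has degree 3.

3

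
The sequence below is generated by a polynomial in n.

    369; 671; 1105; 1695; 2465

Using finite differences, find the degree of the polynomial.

D1: 302, 434, 590, 770
D2: 132, 156, 180
D3: 24, 24
The third differences are constant, so the polynomial has degree 3.

3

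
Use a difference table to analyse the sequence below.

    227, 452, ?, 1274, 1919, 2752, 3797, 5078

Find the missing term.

Using the last 5 terms:
First differences: 645  833  1045  1281
Second differences: 188  212  236
Third differences: 24  24
Constant third difference = 24.
Extend backward: 188 − 24 = 164;  645 − 164 = 481;  1274 − 481 = 793

793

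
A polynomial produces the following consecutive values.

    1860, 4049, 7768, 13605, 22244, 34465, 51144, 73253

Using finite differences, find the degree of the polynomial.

4

Δ: 2189, 3719, 5837, 8639, 12221, 16679, 22109
Δ²: 1530, 2118, 2802, 3582, 4458, 5430
Δ³: 588, 684, 780, 876, 972
Δ⁴: 96, 96, 96, 96
The fourth differences are constant, so the polynomial has degree 4.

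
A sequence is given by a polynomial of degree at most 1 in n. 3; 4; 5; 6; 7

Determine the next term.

8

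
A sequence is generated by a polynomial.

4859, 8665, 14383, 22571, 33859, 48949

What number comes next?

First differences: 3806, 5718, 8188, 11288, 15090
Second differences: 1912, 2470, 3100, 3802
Third differences: 558, 630, 702
Fourth differences: 72, 72
Fourth differences constant at 72.
702 + 72 = 774;  3802 + 774 = 4576;  15090 + 4576 = 19666;  48949 + 19666 = 68615

68615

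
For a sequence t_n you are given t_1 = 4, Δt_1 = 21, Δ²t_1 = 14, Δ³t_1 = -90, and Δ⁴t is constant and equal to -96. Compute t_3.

60

Build the table forward from the leading diagonal:
D4: -96, -96, -96
D3: -90, -186, -282
D2: 14, -76, -262
D1: 21, 35, -41
t: 4, 25, 60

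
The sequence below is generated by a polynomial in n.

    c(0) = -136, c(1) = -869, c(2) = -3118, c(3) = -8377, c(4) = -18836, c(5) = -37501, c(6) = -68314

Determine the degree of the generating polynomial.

5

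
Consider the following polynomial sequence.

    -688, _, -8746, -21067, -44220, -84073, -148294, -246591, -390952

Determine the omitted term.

-2949

Using the last 7 terms:
Δ: -12321  -23153  -39853  -64221  -98297  -144361
Δ²: -10832  -16700  -24368  -34076  -46064
Δ³: -5868  -7668  -9708  -11988
Δ⁴: -1800  -2040  -2280
Δ⁵: -240  -240
Constant fifth difference = -240.
Extend backward: -1800 + 240 = -1560;  -5868 + 1560 = -4308;  -10832 + 4308 = -6524;  -12321 + 6524 = -5797;  -8746 + 5797 = -2949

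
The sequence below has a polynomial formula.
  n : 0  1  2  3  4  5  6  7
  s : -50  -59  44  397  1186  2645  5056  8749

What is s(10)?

First differences: -9  103  353  789  1459  2411  3693
Second differences: 112  250  436  670  952  1282
Third differences: 138  186  234  282  330
Fourth differences: 48  48  48  48
The fourth differences are constant (48).
330 + 48 = 378;  1282 + 378 = 1660;  3693 + 1660 = 5353;  8749 + 5353 = 14102
378 + 48 = 426;  1660 + 426 = 2086;  5353 + 2086 = 7439;  14102 + 7439 = 21541
426 + 48 = 474;  2086 + 474 = 2560;  7439 + 2560 = 9999;  21541 + 9999 = 31540

31540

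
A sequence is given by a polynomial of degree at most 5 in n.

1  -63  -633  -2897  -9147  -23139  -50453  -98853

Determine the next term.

-178647

First differences: -64, -570, -2264, -6250, -13992, -27314, -48400
Second differences: -506, -1694, -3986, -7742, -13322, -21086
Third differences: -1188, -2292, -3756, -5580, -7764
Fourth differences: -1104, -1464, -1824, -2184
Fifth differences: -360, -360, -360
Fifth differences constant at -360.
-2184 − 360 = -2544;  -7764 − 2544 = -10308;  -21086 − 10308 = -31394;  -48400 − 31394 = -79794;  -98853 − 79794 = -178647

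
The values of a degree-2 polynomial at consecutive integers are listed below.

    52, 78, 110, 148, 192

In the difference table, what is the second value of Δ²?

Δ: 26, 32, 38, 44
Δ²: 6, 6, 6

6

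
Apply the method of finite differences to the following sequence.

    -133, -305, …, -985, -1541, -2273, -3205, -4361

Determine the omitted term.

-581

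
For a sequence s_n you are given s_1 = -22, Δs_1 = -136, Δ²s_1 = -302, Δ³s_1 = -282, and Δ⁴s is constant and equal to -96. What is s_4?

Build the table forward from the leading diagonal:
Fourth differences: -96, -96, -96, -96
Third differences: -282, -378, -474, -570
Second differences: -302, -584, -962, -1436
First differences: -136, -438, -1022, -1984
s: -22, -158, -596, -1618

-1618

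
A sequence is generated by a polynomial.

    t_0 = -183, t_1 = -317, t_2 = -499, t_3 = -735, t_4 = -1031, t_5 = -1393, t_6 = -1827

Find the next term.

First differences: -134, -182, -236, -296, -362, -434
Second differences: -48, -54, -60, -66, -72
Third differences: -6, -6, -6, -6
Third differences constant at -6.
-72 − 6 = -78;  -434 − 78 = -512;  -1827 − 512 = -2339

-2339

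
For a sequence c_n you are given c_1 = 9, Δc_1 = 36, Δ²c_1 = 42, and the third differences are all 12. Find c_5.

Build the table forward from the leading diagonal:
Δ³: 12, 12, 12, 12, 12
Δ²: 42, 54, 66, 78, 90
Δ: 36, 78, 132, 198, 276
c: 9, 45, 123, 255, 453

453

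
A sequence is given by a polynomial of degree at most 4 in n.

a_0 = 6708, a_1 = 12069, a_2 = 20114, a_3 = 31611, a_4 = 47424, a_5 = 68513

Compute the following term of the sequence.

First differences: 5361  8045  11497  15813  21089
Second differences: 2684  3452  4316  5276
Third differences: 768  864  960
Fourth differences: 96  96
The fourth differences are constant (96).
960 + 96 = 1056;  5276 + 1056 = 6332;  21089 + 6332 = 27421;  68513 + 27421 = 95934

95934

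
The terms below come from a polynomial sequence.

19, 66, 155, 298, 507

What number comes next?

794

D1: 47, 89, 143, 209
D2: 42, 54, 66
D3: 12, 12
The third differences are constant (12).
66 + 12 = 78;  209 + 78 = 287;  507 + 287 = 794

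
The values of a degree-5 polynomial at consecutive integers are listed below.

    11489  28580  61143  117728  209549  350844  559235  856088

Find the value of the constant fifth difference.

360

First differences: 17091, 32563, 56585, 91821, 141295, 208391, 296853
Second differences: 15472, 24022, 35236, 49474, 67096, 88462
Third differences: 8550, 11214, 14238, 17622, 21366
Fourth differences: 2664, 3024, 3384, 3744
Fifth differences: 360, 360, 360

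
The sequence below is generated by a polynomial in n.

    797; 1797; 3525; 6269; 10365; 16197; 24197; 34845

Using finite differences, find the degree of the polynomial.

4

Δ: 1000, 1728, 2744, 4096, 5832, 8000, 10648
Δ²: 728, 1016, 1352, 1736, 2168, 2648
Δ³: 288, 336, 384, 432, 480
Δ⁴: 48, 48, 48, 48
The fourth differences are constant, so the polynomial has degree 4.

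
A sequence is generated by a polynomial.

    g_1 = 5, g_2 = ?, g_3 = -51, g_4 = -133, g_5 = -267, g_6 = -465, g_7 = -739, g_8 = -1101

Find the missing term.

-9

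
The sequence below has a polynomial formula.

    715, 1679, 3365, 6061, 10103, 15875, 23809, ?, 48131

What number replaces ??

Using the first 7 terms:
Δ: 964  1686  2696  4042  5772  7934
Δ²: 722  1010  1346  1730  2162
Δ³: 288  336  384  432
Δ⁴: 48  48  48
Constant fourth difference = 48.
Extend forward: 432 + 48 = 480;  2162 + 480 = 2642;  7934 + 2642 = 10576;  23809 + 10576 = 34385

34385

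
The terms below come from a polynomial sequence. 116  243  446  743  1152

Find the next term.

1691

127, 203, 297, 409
76, 94, 112
18, 18
Constant third difference = 18, so extend:
112 + 18 = 130;  409 + 130 = 539;  1152 + 539 = 1691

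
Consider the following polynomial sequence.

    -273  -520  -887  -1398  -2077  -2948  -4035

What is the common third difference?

-24

D1: -247, -367, -511, -679, -871, -1087
D2: -120, -144, -168, -192, -216
D3: -24, -24, -24, -24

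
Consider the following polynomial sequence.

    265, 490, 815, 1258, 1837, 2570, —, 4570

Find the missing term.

3475

Using the first 6 terms:
Δ: 225, 325, 443, 579, 733
Δ²: 100, 118, 136, 154
Δ³: 18, 18, 18
Constant third difference = 18.
Extend forward: 154 + 18 = 172;  733 + 172 = 905;  2570 + 905 = 3475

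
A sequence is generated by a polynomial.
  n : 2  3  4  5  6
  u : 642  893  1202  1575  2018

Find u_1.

251  309  373  443
58  64  70
6  6
The third differences are constant at 6.
Work back: 58 − 6 = 52;  251 − 52 = 199;  642 − 199 = 443

443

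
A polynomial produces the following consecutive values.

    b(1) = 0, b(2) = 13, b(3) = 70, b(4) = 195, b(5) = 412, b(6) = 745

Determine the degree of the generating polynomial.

First differences: 13, 57, 125, 217, 333
Second differences: 44, 68, 92, 116
Third differences: 24, 24, 24
The third differences are constant, so the polynomial has degree 3.

3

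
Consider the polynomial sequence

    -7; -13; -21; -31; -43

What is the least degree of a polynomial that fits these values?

2

-6, -8, -10, -12
-2, -2, -2
The second differences are constant, so the polynomial has degree 2.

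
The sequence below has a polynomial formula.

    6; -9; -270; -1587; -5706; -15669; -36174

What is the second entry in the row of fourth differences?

-1296

First differences: -15, -261, -1317, -4119, -9963, -20505
Second differences: -246, -1056, -2802, -5844, -10542
Third differences: -810, -1746, -3042, -4698
Fourth differences: -936, -1296, -1656
Fifth differences: -360, -360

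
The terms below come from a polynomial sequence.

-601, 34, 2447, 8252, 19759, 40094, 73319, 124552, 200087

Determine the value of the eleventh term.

455839

First differences: 635, 2413, 5805, 11507, 20335, 33225, 51233, 75535
Second differences: 1778, 3392, 5702, 8828, 12890, 18008, 24302
Third differences: 1614, 2310, 3126, 4062, 5118, 6294
Fourth differences: 696, 816, 936, 1056, 1176
Fifth differences: 120, 120, 120, 120
The fifth differences are constant (120).
1176 + 120 = 1296;  6294 + 1296 = 7590;  24302 + 7590 = 31892;  75535 + 31892 = 107427;  200087 + 107427 = 307514
1296 + 120 = 1416;  7590 + 1416 = 9006;  31892 + 9006 = 40898;  107427 + 40898 = 148325;  307514 + 148325 = 455839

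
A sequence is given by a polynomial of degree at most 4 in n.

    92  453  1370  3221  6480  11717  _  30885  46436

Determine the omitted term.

Using the first 6 terms:
Δ: 361  917  1851  3259  5237
Δ²: 556  934  1408  1978
Δ³: 378  474  570
Δ⁴: 96  96
Constant fourth difference = 96.
Extend forward: 570 + 96 = 666;  1978 + 666 = 2644;  5237 + 2644 = 7881;  11717 + 7881 = 19598

19598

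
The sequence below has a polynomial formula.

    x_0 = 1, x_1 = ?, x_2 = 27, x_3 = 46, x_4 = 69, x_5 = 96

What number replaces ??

12

Using the last 4 terms:
D1: 19  23  27
D2: 4  4
Constant second difference = 4.
Extend backward: 19 − 4 = 15;  27 − 15 = 12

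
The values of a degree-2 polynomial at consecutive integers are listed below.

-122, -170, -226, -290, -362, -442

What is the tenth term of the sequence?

-842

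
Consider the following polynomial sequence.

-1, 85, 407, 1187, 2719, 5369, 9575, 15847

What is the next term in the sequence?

24767

First differences: 86 , 322 , 780 , 1532 , 2650 , 4206 , 6272
Second differences: 236 , 458 , 752 , 1118 , 1556 , 2066
Third differences: 222 , 294 , 366 , 438 , 510
Fourth differences: 72 , 72 , 72 , 72
Fourth differences constant at 72.
510 + 72 = 582;  2066 + 582 = 2648;  6272 + 2648 = 8920;  15847 + 8920 = 24767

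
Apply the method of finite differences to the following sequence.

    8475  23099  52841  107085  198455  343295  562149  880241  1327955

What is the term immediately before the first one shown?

2345

Δ: 14624, 29742, 54244, 91370, 144840, 218854, 318092, 447714
Δ²: 15118, 24502, 37126, 53470, 74014, 99238, 129622
Δ³: 9384, 12624, 16344, 20544, 25224, 30384
Δ⁴: 3240, 3720, 4200, 4680, 5160
Δ⁵: 480, 480, 480, 480
The fifth differences are constant at 480.
Work back: 3240 − 480 = 2760;  9384 − 2760 = 6624;  15118 − 6624 = 8494;  14624 − 8494 = 6130;  8475 − 6130 = 2345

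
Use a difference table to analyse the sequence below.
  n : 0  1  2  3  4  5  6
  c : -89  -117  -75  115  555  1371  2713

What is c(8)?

7695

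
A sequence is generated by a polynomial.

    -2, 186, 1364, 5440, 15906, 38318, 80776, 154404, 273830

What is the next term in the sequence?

188 , 1178 , 4076 , 10466 , 22412 , 42458 , 73628 , 119426
990 , 2898 , 6390 , 11946 , 20046 , 31170 , 45798
1908 , 3492 , 5556 , 8100 , 11124 , 14628
1584 , 2064 , 2544 , 3024 , 3504
480 , 480 , 480 , 480
Constant fifth difference = 480, so extend:
3504 + 480 = 3984;  14628 + 3984 = 18612;  45798 + 18612 = 64410;  119426 + 64410 = 183836;  273830 + 183836 = 457666

457666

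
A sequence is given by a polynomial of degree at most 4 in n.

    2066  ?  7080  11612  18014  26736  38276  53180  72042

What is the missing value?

Using the last 7 terms:
Δ: 4532, 6402, 8722, 11540, 14904, 18862
Δ²: 1870, 2320, 2818, 3364, 3958
Δ³: 450, 498, 546, 594
Δ⁴: 48, 48, 48
Constant fourth difference = 48.
Extend backward: 450 − 48 = 402;  1870 − 402 = 1468;  4532 − 1468 = 3064;  7080 − 3064 = 4016

4016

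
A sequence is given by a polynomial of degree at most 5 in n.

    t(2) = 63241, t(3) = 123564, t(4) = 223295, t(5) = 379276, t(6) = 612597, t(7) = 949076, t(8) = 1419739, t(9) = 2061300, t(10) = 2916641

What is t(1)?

First differences: 60323  99731  155981  233321  336479  470663  641561  855341
Second differences: 39408  56250  77340  103158  134184  170898  213780
Third differences: 16842  21090  25818  31026  36714  42882
Fourth differences: 4248  4728  5208  5688  6168
Fifth differences: 480  480  480  480
The fifth differences are constant at 480.
Work back: 4248 − 480 = 3768;  16842 − 3768 = 13074;  39408 − 13074 = 26334;  60323 − 26334 = 33989;  63241 − 33989 = 29252

29252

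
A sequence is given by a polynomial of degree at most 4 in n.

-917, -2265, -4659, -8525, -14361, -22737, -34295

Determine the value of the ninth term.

-69885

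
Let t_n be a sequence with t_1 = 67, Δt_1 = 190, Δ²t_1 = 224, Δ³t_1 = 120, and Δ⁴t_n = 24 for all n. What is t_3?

671

Build the table forward from the leading diagonal:
Δ⁴: 24, 24, 24
Δ³: 120, 144, 168
Δ²: 224, 344, 488
Δ: 190, 414, 758
t: 67, 257, 671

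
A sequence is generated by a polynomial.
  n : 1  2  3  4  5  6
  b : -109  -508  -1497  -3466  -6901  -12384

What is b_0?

D1: -399  -989  -1969  -3435  -5483
D2: -590  -980  -1466  -2048
D3: -390  -486  -582
D4: -96  -96
The fourth differences are constant at -96.
Work back: -390 + 96 = -294;  -590 + 294 = -296;  -399 + 296 = -103;  -109 + 103 = -6

-6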